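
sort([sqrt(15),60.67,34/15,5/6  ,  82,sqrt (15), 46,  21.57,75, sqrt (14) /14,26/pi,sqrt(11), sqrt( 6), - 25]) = [ - 25,sqrt(14)/14 , 5/6, 34/15 , sqrt (6),  sqrt (11 ), sqrt (15),  sqrt(15), 26/pi,21.57,  46, 60.67,75,82]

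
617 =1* 617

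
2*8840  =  17680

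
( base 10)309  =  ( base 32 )9L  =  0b100110101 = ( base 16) 135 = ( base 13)1aa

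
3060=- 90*( - 34 ) 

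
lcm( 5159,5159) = 5159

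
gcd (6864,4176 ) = 48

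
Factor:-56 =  - 2^3  *  7^1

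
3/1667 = 3/1667 = 0.00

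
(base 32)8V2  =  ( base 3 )110121020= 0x23e2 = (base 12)5396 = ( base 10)9186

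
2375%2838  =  2375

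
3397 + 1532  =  4929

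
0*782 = 0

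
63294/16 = 3955 + 7/8 = 3955.88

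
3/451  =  3/451 =0.01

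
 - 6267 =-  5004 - 1263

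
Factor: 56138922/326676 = 1336641/7778  =  2^( - 1 )*3^1 * 41^1*3889^( - 1 ) * 10867^1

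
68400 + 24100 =92500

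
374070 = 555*674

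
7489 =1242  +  6247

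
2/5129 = 2/5129 = 0.00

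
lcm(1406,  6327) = 12654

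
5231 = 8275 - 3044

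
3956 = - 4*( - 989 )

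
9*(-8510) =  - 76590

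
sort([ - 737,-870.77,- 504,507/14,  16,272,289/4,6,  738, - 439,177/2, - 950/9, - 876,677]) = [  -  876, - 870.77, - 737, - 504, - 439, - 950/9, 6,16,507/14,289/4,177/2,272, 677, 738 ] 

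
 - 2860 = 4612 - 7472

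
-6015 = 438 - 6453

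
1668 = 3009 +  -1341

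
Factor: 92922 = 2^1*3^1*17^1*911^1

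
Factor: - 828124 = -2^2*11^2  *  29^1*59^1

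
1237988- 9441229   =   - 8203241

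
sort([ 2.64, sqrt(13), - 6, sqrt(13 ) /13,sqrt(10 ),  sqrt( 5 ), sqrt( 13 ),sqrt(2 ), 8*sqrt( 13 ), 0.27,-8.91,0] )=[  -  8.91,- 6, 0, 0.27, sqrt( 13)/13, sqrt(2), sqrt(5), 2.64,sqrt (10 ), sqrt(13 ) , sqrt(13 ), 8 *sqrt (13 )]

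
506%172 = 162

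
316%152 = 12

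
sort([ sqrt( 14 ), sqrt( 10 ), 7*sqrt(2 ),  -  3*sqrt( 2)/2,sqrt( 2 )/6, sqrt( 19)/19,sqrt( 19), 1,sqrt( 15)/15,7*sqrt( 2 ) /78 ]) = [-3*sqrt(2)/2 , 7*sqrt( 2)/78 , sqrt( 19)/19, sqrt( 2)/6,sqrt( 15 ) /15,1,sqrt( 10), sqrt(14), sqrt(19), 7*sqrt( 2 ) ] 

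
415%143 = 129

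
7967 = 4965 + 3002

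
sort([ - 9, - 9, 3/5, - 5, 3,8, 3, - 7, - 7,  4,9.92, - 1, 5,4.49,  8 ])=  [ - 9, -9, - 7, - 7, - 5,-1, 3/5, 3,  3,4 , 4.49, 5,  8, 8, 9.92]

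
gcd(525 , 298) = 1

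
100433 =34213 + 66220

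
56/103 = 56/103 = 0.54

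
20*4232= 84640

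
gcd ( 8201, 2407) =1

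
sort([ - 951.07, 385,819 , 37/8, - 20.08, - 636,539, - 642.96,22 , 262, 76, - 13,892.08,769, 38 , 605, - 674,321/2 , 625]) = [ - 951.07, - 674, - 642.96,-636, - 20.08, - 13,37/8, 22, 38,76, 321/2,  262,  385,  539 , 605 , 625, 769,819, 892.08]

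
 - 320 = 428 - 748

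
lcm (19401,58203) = 58203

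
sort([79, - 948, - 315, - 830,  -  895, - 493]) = [-948, - 895, - 830, - 493, - 315 , 79]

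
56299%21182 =13935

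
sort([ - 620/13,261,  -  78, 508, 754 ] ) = [ - 78, - 620/13 , 261, 508,754]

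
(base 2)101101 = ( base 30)1F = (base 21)23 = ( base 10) 45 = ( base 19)27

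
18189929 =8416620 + 9773309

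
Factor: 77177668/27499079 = 2^2*109^1*2069^( - 1) * 13291^( - 1 ) * 177013^1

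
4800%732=408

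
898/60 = 449/30 = 14.97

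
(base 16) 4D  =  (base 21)3e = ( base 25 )32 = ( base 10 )77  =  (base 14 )57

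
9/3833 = 9/3833= 0.00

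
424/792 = 53/99 =0.54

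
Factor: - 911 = -911^1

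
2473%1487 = 986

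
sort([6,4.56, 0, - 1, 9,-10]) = [ - 10, - 1, 0 , 4.56 , 6, 9]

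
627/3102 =19/94 = 0.20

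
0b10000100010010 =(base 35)6VV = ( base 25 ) ddg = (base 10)8466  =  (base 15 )2796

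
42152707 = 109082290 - 66929583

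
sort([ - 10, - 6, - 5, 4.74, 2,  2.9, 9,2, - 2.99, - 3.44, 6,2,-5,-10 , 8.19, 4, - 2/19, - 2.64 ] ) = [ - 10, - 10 ,- 6,-5,- 5, - 3.44, - 2.99, - 2.64 ,- 2/19, 2, 2,  2, 2.9,4 , 4.74,6, 8.19 , 9]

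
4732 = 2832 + 1900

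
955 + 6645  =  7600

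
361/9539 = 361/9539 = 0.04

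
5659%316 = 287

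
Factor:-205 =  - 5^1*41^1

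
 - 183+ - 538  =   - 721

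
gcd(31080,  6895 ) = 35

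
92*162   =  14904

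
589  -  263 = 326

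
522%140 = 102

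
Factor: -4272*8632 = -2^7*3^1 * 13^1  *83^1 *89^1= - 36875904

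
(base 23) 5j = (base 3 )11222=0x86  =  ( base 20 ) 6e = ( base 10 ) 134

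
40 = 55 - 15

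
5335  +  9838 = 15173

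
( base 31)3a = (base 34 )31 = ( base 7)205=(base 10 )103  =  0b1100111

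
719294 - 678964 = 40330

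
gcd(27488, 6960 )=16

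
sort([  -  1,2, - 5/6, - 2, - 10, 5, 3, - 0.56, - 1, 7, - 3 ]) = [ - 10, - 3, -2,-1, - 1, - 5/6,  -  0.56 , 2,3,5, 7 ]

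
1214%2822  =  1214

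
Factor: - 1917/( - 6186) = 639/2062 = 2^(-1 )*3^2*71^1*1031^( - 1)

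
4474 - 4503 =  - 29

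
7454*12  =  89448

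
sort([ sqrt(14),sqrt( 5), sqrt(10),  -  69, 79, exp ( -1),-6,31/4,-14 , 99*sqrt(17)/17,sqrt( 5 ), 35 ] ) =[-69 ,-14, - 6  ,  exp (-1),sqrt(5 ),sqrt( 5 ),sqrt( 10),sqrt( 14),31/4,  99* sqrt( 17) /17,35,79]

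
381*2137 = 814197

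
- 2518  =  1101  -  3619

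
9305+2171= 11476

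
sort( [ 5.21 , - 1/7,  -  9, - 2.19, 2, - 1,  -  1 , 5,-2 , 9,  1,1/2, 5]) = [ - 9 , - 2.19, - 2, - 1, - 1, - 1/7, 1/2,1, 2, 5,  5, 5.21, 9 ] 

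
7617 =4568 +3049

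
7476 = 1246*6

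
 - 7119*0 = 0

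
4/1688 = 1/422 = 0.00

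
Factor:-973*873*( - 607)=3^2*7^1*97^1*139^1 * 607^1 = 515603403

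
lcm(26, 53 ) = 1378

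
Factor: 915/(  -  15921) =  - 3^( - 1)*5^1*29^( - 1 ) = -  5/87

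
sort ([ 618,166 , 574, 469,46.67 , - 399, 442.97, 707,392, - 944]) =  [-944, - 399,46.67, 166, 392, 442.97, 469,574, 618, 707] 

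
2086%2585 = 2086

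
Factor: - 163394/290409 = -23342/41487 = -2^1*3^ ( - 1 )  *11^1*1061^1*13829^( - 1)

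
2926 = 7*418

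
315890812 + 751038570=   1066929382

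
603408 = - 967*(-624)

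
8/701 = 8/701 = 0.01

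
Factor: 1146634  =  2^1*573317^1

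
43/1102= 43/1102 = 0.04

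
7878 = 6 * 1313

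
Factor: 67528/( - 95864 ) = - 367/521=- 367^1 * 521^( - 1)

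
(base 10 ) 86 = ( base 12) 72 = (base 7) 152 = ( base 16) 56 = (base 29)2s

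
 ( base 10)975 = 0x3CF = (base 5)12400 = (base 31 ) 10e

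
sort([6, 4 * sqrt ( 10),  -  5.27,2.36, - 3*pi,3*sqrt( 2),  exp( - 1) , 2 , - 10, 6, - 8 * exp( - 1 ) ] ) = [ - 10, - 3*pi, - 5.27,- 8*exp( - 1 ), exp( - 1), 2 , 2.36,3*sqrt(2),6 , 6 , 4*sqrt(10 )]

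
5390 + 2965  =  8355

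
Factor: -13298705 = - 5^1*7^1*379963^1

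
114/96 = 19/16 = 1.19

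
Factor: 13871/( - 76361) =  - 11^1*13^1  *19^( - 1)*97^1*4019^ ( - 1)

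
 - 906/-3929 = 906/3929  =  0.23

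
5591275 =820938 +4770337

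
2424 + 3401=5825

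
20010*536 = 10725360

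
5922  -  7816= - 1894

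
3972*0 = 0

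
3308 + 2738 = 6046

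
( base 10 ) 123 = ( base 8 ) 173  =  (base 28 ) 4b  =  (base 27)4F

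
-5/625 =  - 1/125= - 0.01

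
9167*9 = 82503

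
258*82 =21156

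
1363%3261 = 1363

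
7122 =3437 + 3685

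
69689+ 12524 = 82213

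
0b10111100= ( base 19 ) 9H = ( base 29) 6e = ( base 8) 274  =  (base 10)188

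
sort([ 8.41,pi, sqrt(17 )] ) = [pi,sqrt( 17),8.41]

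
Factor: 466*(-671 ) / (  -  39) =312686/39 = 2^1 * 3^(-1 )*11^1*13^( -1)*61^1*233^1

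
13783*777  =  10709391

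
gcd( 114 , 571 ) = 1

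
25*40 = 1000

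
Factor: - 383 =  - 383^1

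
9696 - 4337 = 5359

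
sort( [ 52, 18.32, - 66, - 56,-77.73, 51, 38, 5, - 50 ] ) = [-77.73,  -  66,-56, - 50, 5, 18.32, 38, 51, 52 ]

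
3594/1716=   2 + 27/286  =  2.09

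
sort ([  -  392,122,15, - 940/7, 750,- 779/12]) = [ - 392, - 940/7, - 779/12, 15,122,750] 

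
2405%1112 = 181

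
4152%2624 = 1528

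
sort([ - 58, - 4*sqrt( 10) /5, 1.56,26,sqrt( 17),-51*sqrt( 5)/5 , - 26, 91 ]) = [-58, - 26,-51 * sqrt( 5 ) /5,-4*sqrt(10 ) /5, 1.56, sqrt( 17),26, 91 ]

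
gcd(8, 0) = 8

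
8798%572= 218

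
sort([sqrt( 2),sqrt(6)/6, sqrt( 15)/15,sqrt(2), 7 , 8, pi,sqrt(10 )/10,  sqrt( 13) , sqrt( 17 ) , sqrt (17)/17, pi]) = [sqrt( 17)/17, sqrt( 15)/15,  sqrt( 10 )/10 , sqrt( 6)/6, sqrt( 2), sqrt( 2), pi, pi , sqrt( 13),  sqrt( 17), 7, 8]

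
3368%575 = 493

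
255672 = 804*318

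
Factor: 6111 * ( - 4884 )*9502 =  - 283597870248 = - 2^3*3^3*7^1*11^1*37^1*97^1*4751^1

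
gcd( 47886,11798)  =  694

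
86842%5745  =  667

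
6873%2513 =1847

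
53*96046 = 5090438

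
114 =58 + 56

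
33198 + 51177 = 84375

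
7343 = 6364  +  979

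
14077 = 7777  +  6300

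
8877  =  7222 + 1655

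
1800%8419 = 1800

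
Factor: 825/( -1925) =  - 3^1*7^(-1) = - 3/7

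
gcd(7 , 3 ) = 1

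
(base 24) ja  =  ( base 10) 466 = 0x1d2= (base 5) 3331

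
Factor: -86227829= - 109^1*791081^1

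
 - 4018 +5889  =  1871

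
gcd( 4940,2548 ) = 52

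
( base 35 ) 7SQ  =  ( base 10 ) 9581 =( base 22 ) JHB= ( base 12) 5665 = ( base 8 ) 22555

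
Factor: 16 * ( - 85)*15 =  - 20400 = - 2^4*3^1*5^2*17^1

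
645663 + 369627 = 1015290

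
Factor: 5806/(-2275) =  - 2^1 * 5^( - 2 )*7^( -1 )*13^( - 1)*2903^1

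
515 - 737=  - 222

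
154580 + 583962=738542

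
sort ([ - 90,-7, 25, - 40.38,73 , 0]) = [ - 90, - 40.38,-7,0,25, 73]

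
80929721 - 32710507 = 48219214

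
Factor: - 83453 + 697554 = 614101= 614101^1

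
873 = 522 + 351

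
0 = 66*0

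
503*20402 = 10262206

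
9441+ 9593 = 19034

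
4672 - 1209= 3463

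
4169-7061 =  - 2892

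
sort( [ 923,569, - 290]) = [- 290, 569, 923]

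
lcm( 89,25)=2225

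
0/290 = 0 = 0.00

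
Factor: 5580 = 2^2*3^2*5^1*31^1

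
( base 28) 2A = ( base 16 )42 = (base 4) 1002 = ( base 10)66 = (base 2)1000010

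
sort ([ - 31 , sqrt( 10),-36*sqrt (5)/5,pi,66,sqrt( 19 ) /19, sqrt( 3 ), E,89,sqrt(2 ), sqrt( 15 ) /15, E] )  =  [ - 31,-36*sqrt ( 5)/5, sqrt( 19) /19,sqrt (15)/15,sqrt(2),sqrt(  3),E,E, pi,sqrt(10),66,89]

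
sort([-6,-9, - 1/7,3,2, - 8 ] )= [ - 9, - 8, - 6, - 1/7, 2, 3]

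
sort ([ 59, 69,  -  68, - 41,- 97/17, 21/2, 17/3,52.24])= [  -  68 , - 41,-97/17, 17/3, 21/2 , 52.24,59, 69]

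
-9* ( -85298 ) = 767682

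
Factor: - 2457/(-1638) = 2^( - 1 )*3^1 = 3/2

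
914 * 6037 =5517818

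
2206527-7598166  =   - 5391639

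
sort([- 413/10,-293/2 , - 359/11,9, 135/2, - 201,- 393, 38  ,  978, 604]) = [ - 393,  -  201, - 293/2 , - 413/10 , - 359/11, 9,38,135/2, 604 , 978 ] 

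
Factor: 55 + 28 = 83^1 = 83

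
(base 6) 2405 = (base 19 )1BB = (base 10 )581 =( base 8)1105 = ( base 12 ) 405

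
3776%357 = 206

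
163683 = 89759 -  - 73924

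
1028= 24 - -1004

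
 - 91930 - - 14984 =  - 76946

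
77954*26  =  2026804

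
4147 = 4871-724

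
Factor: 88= 2^3 * 11^1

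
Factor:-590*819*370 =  - 178787700= - 2^2* 3^2*5^2*7^1 * 13^1*37^1*59^1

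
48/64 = 3/4=0.75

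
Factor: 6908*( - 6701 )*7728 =  -  357733045824=- 2^6* 3^1*7^1*11^1*23^1* 157^1 * 6701^1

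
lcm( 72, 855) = 6840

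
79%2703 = 79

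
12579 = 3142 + 9437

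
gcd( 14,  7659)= 1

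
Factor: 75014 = 2^1*37507^1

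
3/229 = 3/229 = 0.01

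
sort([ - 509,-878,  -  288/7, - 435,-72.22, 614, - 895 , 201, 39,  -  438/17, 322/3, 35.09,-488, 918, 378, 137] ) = [-895,-878, - 509, - 488, - 435, - 72.22,- 288/7, - 438/17, 35.09, 39,322/3, 137, 201,378,614, 918 ] 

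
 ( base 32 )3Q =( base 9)145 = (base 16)7A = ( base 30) 42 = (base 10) 122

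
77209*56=4323704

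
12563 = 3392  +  9171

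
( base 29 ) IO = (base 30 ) I6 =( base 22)12i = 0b1000100010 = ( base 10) 546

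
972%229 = 56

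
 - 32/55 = -32/55 = - 0.58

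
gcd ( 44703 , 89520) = 3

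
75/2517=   25/839 = 0.03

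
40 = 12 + 28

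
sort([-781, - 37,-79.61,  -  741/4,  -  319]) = [ - 781, - 319, -741/4, -79.61, - 37]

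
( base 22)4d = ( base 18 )5B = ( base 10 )101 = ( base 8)145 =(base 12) 85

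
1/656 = 1/656  =  0.00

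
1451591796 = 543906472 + 907685324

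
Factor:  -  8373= - 3^1*2791^1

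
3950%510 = 380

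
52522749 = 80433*653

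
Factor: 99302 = 2^1*7^1*41^1*173^1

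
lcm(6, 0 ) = 0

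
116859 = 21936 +94923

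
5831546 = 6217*938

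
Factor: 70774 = 2^1*11^1*3217^1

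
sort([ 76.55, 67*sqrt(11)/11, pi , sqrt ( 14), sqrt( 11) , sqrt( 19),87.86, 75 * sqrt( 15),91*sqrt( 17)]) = [pi,sqrt( 11), sqrt( 14 ),sqrt( 19 ), 67*sqrt( 11 )/11, 76.55, 87.86, 75*sqrt( 15 ),  91*sqrt( 17 ) ] 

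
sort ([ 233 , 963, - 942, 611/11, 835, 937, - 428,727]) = [  -  942, - 428, 611/11, 233,727, 835, 937, 963 ] 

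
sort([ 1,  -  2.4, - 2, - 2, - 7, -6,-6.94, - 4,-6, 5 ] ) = [ - 7, - 6.94,-6, - 6, - 4, - 2.4, - 2,-2,  1,5] 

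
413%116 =65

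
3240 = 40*81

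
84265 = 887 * 95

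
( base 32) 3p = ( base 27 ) 4d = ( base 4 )1321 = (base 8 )171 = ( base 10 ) 121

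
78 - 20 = 58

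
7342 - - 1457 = 8799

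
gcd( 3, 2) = 1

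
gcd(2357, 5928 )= 1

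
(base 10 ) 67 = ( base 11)61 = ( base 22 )31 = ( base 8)103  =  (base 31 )25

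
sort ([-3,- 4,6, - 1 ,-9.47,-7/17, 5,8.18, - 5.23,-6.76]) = [  -  9.47,  -  6.76, - 5.23, - 4, - 3, - 1,-7/17,  5,  6, 8.18]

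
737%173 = 45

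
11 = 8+3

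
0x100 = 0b100000000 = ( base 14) 144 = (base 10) 256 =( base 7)514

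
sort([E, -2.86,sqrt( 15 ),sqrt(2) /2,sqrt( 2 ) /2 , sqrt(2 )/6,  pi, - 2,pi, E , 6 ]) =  [ - 2.86,-2, sqrt( 2) /6,sqrt (2 ) /2, sqrt( 2)/2, E , E, pi,pi,sqrt( 15 ),6] 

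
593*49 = 29057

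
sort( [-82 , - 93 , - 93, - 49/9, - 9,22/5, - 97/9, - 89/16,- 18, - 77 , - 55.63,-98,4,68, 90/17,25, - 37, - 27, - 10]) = [ -98, - 93, - 93,-82 , - 77, - 55.63,-37, - 27,  -  18, - 97/9, -10, -9, -89/16,-49/9, 4,  22/5,90/17,  25,68] 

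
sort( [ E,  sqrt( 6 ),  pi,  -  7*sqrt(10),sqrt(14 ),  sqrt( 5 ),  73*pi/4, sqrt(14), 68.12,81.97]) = [ - 7*sqrt( 10), sqrt( 5 ), sqrt ( 6 ),E, pi, sqrt( 14 ),sqrt(14),73*pi/4, 68.12, 81.97] 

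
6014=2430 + 3584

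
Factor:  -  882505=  - 5^1*13^1*13577^1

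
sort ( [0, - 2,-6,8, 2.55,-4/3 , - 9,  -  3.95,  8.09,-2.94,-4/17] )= [ - 9,-6,-3.95, - 2.94, - 2,-4/3,-4/17, 0, 2.55,8,8.09 ] 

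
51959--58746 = 110705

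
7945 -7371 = 574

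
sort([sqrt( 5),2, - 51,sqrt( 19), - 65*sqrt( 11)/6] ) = [ - 51, - 65 *sqrt( 11) /6, 2, sqrt( 5),sqrt( 19 )]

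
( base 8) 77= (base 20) 33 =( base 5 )223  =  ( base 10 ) 63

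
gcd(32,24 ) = 8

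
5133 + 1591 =6724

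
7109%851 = 301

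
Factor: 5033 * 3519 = 3^2*7^1 * 17^1*23^1*719^1 = 17711127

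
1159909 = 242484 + 917425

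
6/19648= 3/9824 = 0.00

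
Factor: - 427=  - 7^1*61^1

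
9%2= 1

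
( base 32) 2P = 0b1011001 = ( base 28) 35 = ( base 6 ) 225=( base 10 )89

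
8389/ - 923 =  - 10  +  841/923 =- 9.09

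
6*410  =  2460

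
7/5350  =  7/5350 = 0.00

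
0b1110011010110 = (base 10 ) 7382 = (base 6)54102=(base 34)6d4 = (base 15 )22C2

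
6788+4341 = 11129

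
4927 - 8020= -3093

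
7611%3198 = 1215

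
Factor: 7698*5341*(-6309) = - 259394648562 = - 2^1*3^3*7^2 *109^1 * 701^1*1283^1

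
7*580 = 4060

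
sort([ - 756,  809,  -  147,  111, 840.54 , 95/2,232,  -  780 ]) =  [  -  780 , - 756, - 147, 95/2,111,232, 809, 840.54] 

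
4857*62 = 301134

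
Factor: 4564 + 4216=8780  =  2^2 * 5^1 * 439^1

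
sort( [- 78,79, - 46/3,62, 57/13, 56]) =[ - 78, - 46/3, 57/13,56 , 62,79] 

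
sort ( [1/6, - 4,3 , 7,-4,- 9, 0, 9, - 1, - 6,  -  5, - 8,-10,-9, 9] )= [ - 10,-9,  -  9,  -  8,- 6, - 5, - 4, - 4,-1,0, 1/6,3,7, 9,9] 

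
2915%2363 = 552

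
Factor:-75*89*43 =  -3^1*5^2*43^1 * 89^1 =-287025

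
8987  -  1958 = 7029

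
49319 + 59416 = 108735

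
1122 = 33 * 34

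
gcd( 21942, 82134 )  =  18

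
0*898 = 0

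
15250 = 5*3050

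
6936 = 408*17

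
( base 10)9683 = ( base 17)1g8a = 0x25d3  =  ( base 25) FC8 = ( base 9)14248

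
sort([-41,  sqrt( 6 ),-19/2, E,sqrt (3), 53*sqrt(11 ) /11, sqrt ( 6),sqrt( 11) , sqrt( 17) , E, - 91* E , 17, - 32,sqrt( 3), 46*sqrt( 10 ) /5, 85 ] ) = [  -  91*E,-41, - 32,  -  19/2,sqrt( 3 ), sqrt (3 ),  sqrt ( 6), sqrt( 6 ),E,E, sqrt(11), sqrt( 17), 53*sqrt (11)/11,  17, 46 * sqrt ( 10 ) /5, 85 ] 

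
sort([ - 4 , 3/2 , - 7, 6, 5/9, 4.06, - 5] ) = [ - 7,  -  5, - 4, 5/9, 3/2,4.06, 6 ] 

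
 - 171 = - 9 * 19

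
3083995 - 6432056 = -3348061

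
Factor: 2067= 3^1 * 13^1*53^1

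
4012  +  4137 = 8149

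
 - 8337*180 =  - 1500660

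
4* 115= 460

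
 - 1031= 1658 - 2689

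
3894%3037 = 857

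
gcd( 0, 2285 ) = 2285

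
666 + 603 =1269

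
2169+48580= 50749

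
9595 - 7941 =1654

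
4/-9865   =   - 4/9865 = - 0.00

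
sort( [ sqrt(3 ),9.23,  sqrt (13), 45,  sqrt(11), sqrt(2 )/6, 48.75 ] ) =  [ sqrt( 2)/6, sqrt(3 ),  sqrt(11) , sqrt( 13 ),9.23 , 45,48.75 ]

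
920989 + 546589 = 1467578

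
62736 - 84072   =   - 21336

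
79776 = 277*288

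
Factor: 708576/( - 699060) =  - 2^3*5^( - 1)*11^2*191^( - 1) = - 968/955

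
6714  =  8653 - 1939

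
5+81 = 86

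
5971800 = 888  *6725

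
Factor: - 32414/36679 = -2^1*19^1*43^(- 1) = - 38/43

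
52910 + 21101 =74011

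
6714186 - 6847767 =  - 133581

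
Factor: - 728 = -2^3*7^1*13^1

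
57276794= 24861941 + 32414853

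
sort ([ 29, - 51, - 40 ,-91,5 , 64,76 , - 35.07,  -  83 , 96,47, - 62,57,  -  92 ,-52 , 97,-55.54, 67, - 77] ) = [  -  92,-91,-83, - 77,-62,  -  55.54, -52 , -51, - 40 , - 35.07, 5,  29,47, 57 , 64, 67, 76, 96, 97 ]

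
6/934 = 3/467 = 0.01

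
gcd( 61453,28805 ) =7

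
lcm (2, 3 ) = 6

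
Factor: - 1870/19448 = - 5/52=- 2^(  -  2 )*5^1 * 13^( - 1)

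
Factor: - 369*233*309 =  - 26566893 = -  3^3*41^1 * 103^1 * 233^1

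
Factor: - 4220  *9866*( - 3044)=2^5*5^1*211^1*761^1*4933^1 = 126735478880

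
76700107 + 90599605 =167299712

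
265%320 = 265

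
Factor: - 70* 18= - 1260 = -2^2*3^2*5^1*7^1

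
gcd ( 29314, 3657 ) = 1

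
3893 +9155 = 13048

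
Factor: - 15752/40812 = -22/57  =  - 2^1*3^( - 1) * 11^1*19^ (-1)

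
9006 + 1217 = 10223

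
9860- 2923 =6937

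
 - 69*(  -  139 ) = 9591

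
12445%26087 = 12445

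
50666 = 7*7238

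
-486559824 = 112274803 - 598834627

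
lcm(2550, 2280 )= 193800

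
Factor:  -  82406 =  - 2^1 * 41203^1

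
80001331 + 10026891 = 90028222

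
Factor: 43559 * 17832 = 776744088 = 2^3*3^1*43^1 * 743^1*1013^1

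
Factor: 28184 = 2^3*13^1*271^1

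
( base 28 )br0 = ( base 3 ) 110212102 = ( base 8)22244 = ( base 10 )9380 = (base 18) 1ah2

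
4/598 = 2/299 = 0.01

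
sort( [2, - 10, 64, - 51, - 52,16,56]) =[ - 52, - 51, - 10,2, 16 , 56,64] 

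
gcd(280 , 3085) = 5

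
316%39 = 4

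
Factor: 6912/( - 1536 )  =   - 9/2 = - 2^( - 1 )*3^2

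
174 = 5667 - 5493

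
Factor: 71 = 71^1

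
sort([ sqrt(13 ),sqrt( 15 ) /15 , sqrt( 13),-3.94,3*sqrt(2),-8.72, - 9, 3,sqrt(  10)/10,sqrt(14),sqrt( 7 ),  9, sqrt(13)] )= [ - 9, - 8.72, - 3.94, sqrt(15)/15,sqrt(10)/10,sqrt(7 ),3,sqrt (13 ),sqrt( 13), sqrt( 13),sqrt(14 ), 3*sqrt(2),  9 ]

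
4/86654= 2/43327  =  0.00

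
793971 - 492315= 301656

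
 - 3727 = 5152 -8879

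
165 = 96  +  69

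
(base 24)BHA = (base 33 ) 66M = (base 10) 6754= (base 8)15142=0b1101001100010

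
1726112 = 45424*38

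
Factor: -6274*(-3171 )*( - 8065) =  - 2^1*3^1*5^1*7^1 * 151^1*1613^1*3137^1 = -160451997510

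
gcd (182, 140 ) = 14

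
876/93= 9 + 13/31 = 9.42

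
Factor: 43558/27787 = 2^1*29^1*37^ (-1) = 58/37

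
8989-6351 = 2638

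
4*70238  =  280952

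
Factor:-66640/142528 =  - 2^( - 2 )*5^1*7^2*131^( - 1)  =  - 245/524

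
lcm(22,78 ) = 858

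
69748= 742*94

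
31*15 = 465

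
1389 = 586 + 803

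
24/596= 6/149 = 0.04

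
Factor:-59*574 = -2^1*7^1*41^1*59^1 = - 33866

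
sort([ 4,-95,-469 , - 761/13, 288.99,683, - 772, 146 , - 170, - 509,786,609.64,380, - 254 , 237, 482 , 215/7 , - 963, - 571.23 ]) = [ - 963, - 772, - 571.23, - 509, - 469, - 254, - 170, - 95, - 761/13 , 4, 215/7,146, 237, 288.99, 380, 482,609.64, 683 , 786]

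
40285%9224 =3389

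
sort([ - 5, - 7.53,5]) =[ - 7.53, - 5 , 5]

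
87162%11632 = 5738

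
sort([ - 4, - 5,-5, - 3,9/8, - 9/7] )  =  [ - 5, - 5, - 4,- 3,-9/7,9/8 ] 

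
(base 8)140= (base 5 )341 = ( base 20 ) 4g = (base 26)3i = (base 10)96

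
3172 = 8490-5318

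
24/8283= 8/2761 = 0.00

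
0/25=0   =  0.00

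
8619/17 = 507 = 507.00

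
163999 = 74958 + 89041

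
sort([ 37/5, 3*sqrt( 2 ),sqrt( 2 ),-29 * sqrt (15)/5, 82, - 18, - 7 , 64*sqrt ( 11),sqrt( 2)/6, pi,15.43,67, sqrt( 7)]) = [ - 29*sqrt ( 15 )/5, - 18, - 7,sqrt( 2) /6 , sqrt ( 2), sqrt( 7 ), pi,3*sqrt (2), 37/5,  15.43, 67,82,64*sqrt( 11 )] 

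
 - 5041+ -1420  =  - 6461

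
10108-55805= -45697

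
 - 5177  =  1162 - 6339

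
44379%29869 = 14510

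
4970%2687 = 2283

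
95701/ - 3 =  - 95701/3 = - 31900.33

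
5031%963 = 216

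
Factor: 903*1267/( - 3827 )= - 3^1*7^2*89^( - 1)*181^1 = - 26607/89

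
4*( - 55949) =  - 223796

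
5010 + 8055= 13065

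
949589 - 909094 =40495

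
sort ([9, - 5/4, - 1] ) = [ - 5/4,-1, 9]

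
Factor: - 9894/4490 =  - 3^1*5^( - 1)*17^1* 97^1*449^ ( - 1)=-4947/2245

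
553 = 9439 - 8886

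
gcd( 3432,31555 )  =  1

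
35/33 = 1 + 2/33= 1.06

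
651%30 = 21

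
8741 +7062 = 15803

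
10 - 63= - 53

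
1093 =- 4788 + 5881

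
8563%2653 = 604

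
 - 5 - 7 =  - 12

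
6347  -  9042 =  - 2695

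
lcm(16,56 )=112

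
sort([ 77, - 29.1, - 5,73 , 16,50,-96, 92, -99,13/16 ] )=[-99,  -  96, - 29.1,-5, 13/16,16,50,73,77,92 ]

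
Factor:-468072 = - 2^3 * 3^3*11^1*197^1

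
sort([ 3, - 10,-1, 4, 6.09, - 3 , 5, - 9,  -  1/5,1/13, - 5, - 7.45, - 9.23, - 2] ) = [ - 10,  -  9.23, - 9 ,-7.45, - 5, -3, - 2, - 1 ,-1/5 , 1/13, 3 , 4, 5, 6.09] 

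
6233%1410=593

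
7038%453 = 243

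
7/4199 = 7/4199 = 0.00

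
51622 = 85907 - 34285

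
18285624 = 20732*882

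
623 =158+465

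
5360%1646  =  422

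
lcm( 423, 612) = 28764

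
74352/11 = 74352/11 = 6759.27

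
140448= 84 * 1672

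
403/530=403/530 =0.76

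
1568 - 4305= - 2737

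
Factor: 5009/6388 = 2^( -2)*1597^( - 1 )*5009^1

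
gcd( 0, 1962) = 1962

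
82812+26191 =109003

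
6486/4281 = 2162/1427 = 1.52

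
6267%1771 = 954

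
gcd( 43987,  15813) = 1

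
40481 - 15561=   24920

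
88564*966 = 85552824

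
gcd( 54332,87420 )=188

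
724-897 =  - 173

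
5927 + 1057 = 6984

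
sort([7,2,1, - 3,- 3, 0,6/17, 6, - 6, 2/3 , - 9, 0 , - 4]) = [ - 9, - 6, - 4, - 3,  -  3, 0,  0,  6/17 , 2/3,1,2,6, 7 ] 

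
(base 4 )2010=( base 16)84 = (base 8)204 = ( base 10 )132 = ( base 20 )6c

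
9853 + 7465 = 17318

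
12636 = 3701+8935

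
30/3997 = 30/3997  =  0.01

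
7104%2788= 1528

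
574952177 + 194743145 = 769695322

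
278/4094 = 139/2047 =0.07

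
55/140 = 11/28 = 0.39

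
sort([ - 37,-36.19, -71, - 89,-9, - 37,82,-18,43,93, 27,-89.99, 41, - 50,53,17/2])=[-89.99 , - 89, - 71, - 50,  -  37, - 37 ,-36.19, - 18,  -  9,17/2,  27,41,43,53,82, 93]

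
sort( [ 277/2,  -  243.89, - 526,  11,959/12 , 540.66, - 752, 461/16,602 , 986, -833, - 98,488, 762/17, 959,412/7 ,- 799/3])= [ - 833,  -  752, - 526, - 799/3 , - 243.89,-98, 11 , 461/16, 762/17,  412/7,959/12, 277/2, 488,  540.66,  602,959, 986]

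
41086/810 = 50+293/405 = 50.72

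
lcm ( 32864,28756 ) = 230048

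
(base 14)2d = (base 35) 16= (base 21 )1k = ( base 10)41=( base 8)51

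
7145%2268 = 341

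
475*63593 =30206675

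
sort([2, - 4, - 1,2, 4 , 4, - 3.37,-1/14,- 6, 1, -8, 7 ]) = [ - 8, - 6,-4, - 3.37, - 1, - 1/14, 1 , 2,2,  4, 4,7] 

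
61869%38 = 5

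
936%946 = 936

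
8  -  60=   -  52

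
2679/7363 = 2679/7363=0.36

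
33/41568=11/13856=0.00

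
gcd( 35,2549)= 1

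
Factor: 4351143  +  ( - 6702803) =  - 2351660= - 2^2*5^1*31^1*3793^1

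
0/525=0 = 0.00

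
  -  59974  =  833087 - 893061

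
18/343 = 18/343 = 0.05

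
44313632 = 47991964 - 3678332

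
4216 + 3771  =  7987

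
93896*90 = 8450640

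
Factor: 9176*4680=2^6*3^2*5^1 * 13^1*31^1*37^1 = 42943680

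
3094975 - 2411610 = 683365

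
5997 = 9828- 3831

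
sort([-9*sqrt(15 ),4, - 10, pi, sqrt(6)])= [-9*sqrt( 15 ), - 10, sqrt( 6),pi,4]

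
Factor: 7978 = 2^1*3989^1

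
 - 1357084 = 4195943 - 5553027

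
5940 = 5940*1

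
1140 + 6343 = 7483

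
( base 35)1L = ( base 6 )132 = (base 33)1N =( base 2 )111000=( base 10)56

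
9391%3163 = 3065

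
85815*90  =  7723350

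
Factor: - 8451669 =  - 3^1 * 17^1 * 165719^1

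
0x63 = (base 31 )36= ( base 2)1100011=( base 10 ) 99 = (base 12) 83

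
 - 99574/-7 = 99574/7 = 14224.86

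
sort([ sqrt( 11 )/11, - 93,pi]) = [ - 93 , sqrt (11) /11, pi]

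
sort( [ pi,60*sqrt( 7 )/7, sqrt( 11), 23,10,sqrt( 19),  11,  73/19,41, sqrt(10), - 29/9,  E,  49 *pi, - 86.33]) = [- 86.33, - 29/9, E,  pi,sqrt( 10) , sqrt( 11),73/19, sqrt( 19), 10,11, 60*sqrt( 7)/7, 23,41, 49*pi]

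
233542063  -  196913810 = 36628253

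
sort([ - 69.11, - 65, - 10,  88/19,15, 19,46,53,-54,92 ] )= [-69.11, - 65,-54, - 10,88/19,15, 19, 46,53,92 ]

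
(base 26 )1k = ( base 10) 46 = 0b101110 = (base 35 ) 1B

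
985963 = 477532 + 508431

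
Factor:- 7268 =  - 2^2*23^1* 79^1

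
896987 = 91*9857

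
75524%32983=9558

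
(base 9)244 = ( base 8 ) 312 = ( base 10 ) 202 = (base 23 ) 8I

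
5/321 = 5/321 = 0.02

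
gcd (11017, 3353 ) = 479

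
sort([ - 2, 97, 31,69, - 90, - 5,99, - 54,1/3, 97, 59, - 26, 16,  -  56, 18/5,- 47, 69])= [ - 90, - 56,-54,  -  47, - 26, - 5,-2, 1/3, 18/5,  16,31,59, 69, 69,97, 97, 99]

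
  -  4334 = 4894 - 9228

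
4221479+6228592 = 10450071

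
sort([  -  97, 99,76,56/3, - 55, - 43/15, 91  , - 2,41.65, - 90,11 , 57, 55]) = [ - 97, - 90, - 55,- 43/15, -2, 11, 56/3, 41.65,55,  57,76,91,99]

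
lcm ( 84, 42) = 84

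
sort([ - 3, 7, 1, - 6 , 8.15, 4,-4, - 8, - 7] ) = [ - 8,-7,-6, - 4,-3,1, 4, 7, 8.15]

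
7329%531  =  426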